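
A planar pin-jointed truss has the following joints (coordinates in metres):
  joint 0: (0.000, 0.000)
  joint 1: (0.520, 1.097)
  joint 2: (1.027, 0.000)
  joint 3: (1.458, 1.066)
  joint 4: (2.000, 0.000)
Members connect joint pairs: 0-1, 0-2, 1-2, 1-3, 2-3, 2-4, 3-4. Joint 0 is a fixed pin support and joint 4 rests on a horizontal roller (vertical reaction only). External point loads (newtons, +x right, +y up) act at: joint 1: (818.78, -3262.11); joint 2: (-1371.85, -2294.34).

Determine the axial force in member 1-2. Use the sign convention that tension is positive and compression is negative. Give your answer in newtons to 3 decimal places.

-118.278

N=5 nodes, M=7 members, R=3 reactions → 2N=10, M+R=10
member 0 (0-1): L=1.2140, (cx,cy)=(0.4283,0.9036)
member 1 (0-2): L=1.0270, (cx,cy)=(1.0000,0.0000)
member 2 (1-2): L=1.2085, (cx,cy)=(0.4195,-0.9077)
member 3 (1-3): L=0.9385, (cx,cy)=(0.9995,-0.0330)
member 4 (2-3): L=1.1498, (cx,cy)=(0.3748,0.9271)
member 5 (2-4): L=0.9730, (cx,cy)=(1.0000,0.0000)
member 6 (3-4): L=1.1959, (cx,cy)=(0.4532,-0.8914)
solve A·x = −loads:
  F[0-1] = -3409.6806 N (compression)
  F[0-2] = +907.4128 N (tension)
  F[1-2] = -118.2776 N (compression)
  F[1-3] = -2230.8591 N (compression)
  F[2-3] = +2590.5829 N (tension)
  F[2-4] = +1258.5957 N (tension)
  F[3-4] = -2776.9828 N (compression)
  Rx@0 = +553.0700 N
  Ry@0 = +3081.0570 N
  Ry@4 = +2475.3930 N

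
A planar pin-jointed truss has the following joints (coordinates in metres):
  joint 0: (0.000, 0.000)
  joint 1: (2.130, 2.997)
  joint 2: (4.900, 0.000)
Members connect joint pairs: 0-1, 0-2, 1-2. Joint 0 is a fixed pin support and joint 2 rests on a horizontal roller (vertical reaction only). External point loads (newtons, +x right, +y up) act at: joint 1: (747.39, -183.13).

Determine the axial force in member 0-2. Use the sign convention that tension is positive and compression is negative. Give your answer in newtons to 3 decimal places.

496.080

N=3 nodes, M=3 members, R=3 reactions → 2N=6, M+R=6
member 0 (0-1): L=3.6768, (cx,cy)=(0.5793,0.8151)
member 1 (0-2): L=4.9000, (cx,cy)=(1.0000,0.0000)
member 2 (1-2): L=4.0810, (cx,cy)=(0.6787,-0.7344)
solve A·x = −loads:
  F[0-1] = +433.8112 N (tension)
  F[0-2] = +496.0801 N (tension)
  F[1-2] = -730.8751 N (compression)
  Rx@0 = -747.3900 N
  Ry@0 = -353.6036 N
  Ry@2 = +536.7336 N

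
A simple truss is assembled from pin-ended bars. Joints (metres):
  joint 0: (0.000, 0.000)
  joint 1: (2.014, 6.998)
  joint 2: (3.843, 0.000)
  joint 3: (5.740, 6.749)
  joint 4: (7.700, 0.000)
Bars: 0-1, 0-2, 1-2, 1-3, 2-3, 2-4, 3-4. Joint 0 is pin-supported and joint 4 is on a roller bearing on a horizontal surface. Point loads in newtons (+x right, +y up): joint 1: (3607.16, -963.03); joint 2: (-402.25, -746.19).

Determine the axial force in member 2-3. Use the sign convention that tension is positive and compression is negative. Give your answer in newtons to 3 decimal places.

N=5 nodes, M=7 members, R=3 reactions → 2N=10, M+R=10
member 0 (0-1): L=7.2820, (cx,cy)=(0.2766,0.9610)
member 1 (0-2): L=3.8430, (cx,cy)=(1.0000,0.0000)
member 2 (1-2): L=7.2331, (cx,cy)=(0.2529,-0.9675)
member 3 (1-3): L=3.7343, (cx,cy)=(0.9978,-0.0667)
member 4 (2-3): L=7.0105, (cx,cy)=(0.2706,0.9627)
member 5 (2-4): L=3.8570, (cx,cy)=(1.0000,0.0000)
member 6 (3-4): L=7.0278, (cx,cy)=(0.2789,-0.9603)
solve A·x = −loads:
  F[0-1] = +2282.4134 N (tension)
  F[0-2] = +2573.6615 N (tension)
  F[1-2] = -3111.2276 N (compression)
  F[1-3] = -2194.0693 N (compression)
  F[2-3] = +3901.8699 N (tension)
  F[2-4] = +1133.3687 N (tension)
  F[3-4] = -4063.8465 N (compression)
  Rx@0 = -3204.9100 N
  Ry@0 = -2193.3847 N
  Ry@4 = +3902.6047 N

3901.870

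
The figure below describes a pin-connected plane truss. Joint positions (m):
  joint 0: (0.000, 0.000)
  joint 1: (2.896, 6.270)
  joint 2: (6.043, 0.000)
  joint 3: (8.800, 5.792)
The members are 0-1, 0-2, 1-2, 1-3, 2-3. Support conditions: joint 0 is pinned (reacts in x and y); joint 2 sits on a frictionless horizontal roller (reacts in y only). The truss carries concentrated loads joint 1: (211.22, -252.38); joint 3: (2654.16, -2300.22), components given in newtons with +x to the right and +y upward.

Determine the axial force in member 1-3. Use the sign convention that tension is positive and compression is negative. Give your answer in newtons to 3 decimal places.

N=4 nodes, M=5 members, R=3 reactions → 2N=8, M+R=8
member 0 (0-1): L=6.9065, (cx,cy)=(0.4193,0.9078)
member 1 (0-2): L=6.0430, (cx,cy)=(1.0000,0.0000)
member 2 (1-2): L=7.0154, (cx,cy)=(0.4486,-0.8937)
member 3 (1-3): L=5.9233, (cx,cy)=(0.9967,-0.0807)
member 4 (2-3): L=6.4147, (cx,cy)=(0.4298,0.9029)
solve A·x = −loads:
  F[0-1] = +4054.7541 N (tension)
  F[0-2] = +1165.1597 N (tension)
  F[1-2] = -4728.1205 N (compression)
  F[1-3] = +3621.7596 N (tension)
  F[2-3] = -2223.8251 N (compression)
  Rx@0 = -2865.3800 N
  Ry@0 = -3681.0708 N
  Ry@2 = +6233.6708 N

3621.760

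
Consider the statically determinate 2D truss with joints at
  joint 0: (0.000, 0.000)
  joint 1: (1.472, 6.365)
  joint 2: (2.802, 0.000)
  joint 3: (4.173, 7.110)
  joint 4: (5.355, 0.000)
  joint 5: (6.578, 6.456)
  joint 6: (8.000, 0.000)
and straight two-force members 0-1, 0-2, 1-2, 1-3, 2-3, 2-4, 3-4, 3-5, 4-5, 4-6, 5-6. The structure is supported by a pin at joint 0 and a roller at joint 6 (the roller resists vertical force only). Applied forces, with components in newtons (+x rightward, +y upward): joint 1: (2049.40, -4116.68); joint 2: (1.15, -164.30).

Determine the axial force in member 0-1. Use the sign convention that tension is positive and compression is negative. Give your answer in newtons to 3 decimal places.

N=7 nodes, M=11 members, R=3 reactions → 2N=14, M+R=14
member 0 (0-1): L=6.5330, (cx,cy)=(0.2253,0.9743)
member 1 (0-2): L=2.8020, (cx,cy)=(1.0000,0.0000)
member 2 (1-2): L=6.5025, (cx,cy)=(0.2045,-0.9789)
member 3 (1-3): L=2.8019, (cx,cy)=(0.9640,0.2659)
member 4 (2-3): L=7.2410, (cx,cy)=(0.1893,0.9819)
member 5 (2-4): L=2.5530, (cx,cy)=(1.0000,0.0000)
member 6 (3-4): L=7.2076, (cx,cy)=(0.1640,-0.9865)
member 7 (3-5): L=2.4923, (cx,cy)=(0.9650,-0.2624)
member 8 (4-5): L=6.5708, (cx,cy)=(0.1861,0.9825)
member 9 (4-6): L=2.6450, (cx,cy)=(1.0000,0.0000)
member 10 (5-6): L=6.6108, (cx,cy)=(0.2151,-0.9766)
solve A·x = −loads:
  F[0-1] = -1883.8536 N (compression)
  F[0-2] = +2475.0158 N (tension)
  F[1-2] = -2862.6403 N (compression)
  F[1-3] = -1958.8631 N (compression)
  F[2-3] = +3021.0661 N (tension)
  F[2-4] = +1316.3422 N (tension)
  F[3-4] = -2216.4637 N (compression)
  F[3-5] = -987.4579 N (compression)
  F[4-5] = +2225.3416 N (tension)
  F[4-6] = +538.6616 N (tension)
  F[5-6] = -2504.1894 N (compression)
  Rx@0 = -2050.5500 N
  Ry@0 = +1835.4109 N
  Ry@6 = +2445.5691 N

-1883.854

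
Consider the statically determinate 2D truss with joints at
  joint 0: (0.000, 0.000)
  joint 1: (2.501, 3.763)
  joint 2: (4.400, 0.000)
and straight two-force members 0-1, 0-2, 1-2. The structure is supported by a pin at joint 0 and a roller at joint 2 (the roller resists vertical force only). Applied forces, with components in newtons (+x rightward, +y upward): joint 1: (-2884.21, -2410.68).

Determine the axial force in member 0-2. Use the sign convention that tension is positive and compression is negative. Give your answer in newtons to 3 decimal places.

-553.300

N=3 nodes, M=3 members, R=3 reactions → 2N=6, M+R=6
member 0 (0-1): L=4.5183, (cx,cy)=(0.5535,0.8328)
member 1 (0-2): L=4.4000, (cx,cy)=(1.0000,0.0000)
member 2 (1-2): L=4.2150, (cx,cy)=(0.4505,-0.8928)
solve A·x = −loads:
  F[0-1] = -4211.0295 N (compression)
  F[0-2] = -553.3002 N (compression)
  F[1-2] = +1228.1042 N (tension)
  Rx@0 = +2884.2100 N
  Ry@0 = +3507.0826 N
  Ry@2 = -1096.4026 N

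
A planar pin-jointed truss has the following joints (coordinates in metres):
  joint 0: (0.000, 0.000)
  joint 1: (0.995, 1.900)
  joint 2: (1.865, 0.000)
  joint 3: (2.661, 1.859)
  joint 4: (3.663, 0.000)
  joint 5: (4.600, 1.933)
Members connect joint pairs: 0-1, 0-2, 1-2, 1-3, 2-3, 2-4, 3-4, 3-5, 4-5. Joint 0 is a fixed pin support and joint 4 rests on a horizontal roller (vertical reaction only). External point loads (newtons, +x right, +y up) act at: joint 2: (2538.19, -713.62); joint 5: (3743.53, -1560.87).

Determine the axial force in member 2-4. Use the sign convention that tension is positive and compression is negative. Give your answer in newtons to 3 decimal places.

N=6 nodes, M=9 members, R=3 reactions → 2N=12, M+R=12
member 0 (0-1): L=2.1448, (cx,cy)=(0.4639,0.8859)
member 1 (0-2): L=1.8650, (cx,cy)=(1.0000,0.0000)
member 2 (1-2): L=2.0897, (cx,cy)=(0.4163,-0.9092)
member 3 (1-3): L=1.6665, (cx,cy)=(0.9997,-0.0246)
member 4 (2-3): L=2.0223, (cx,cy)=(0.3936,0.9193)
member 5 (2-4): L=1.7980, (cx,cy)=(1.0000,0.0000)
member 6 (3-4): L=2.1118, (cx,cy)=(0.4745,-0.8803)
member 7 (3-5): L=1.9404, (cx,cy)=(0.9993,0.0381)
member 8 (4-5): L=2.1481, (cx,cy)=(0.4362,0.8999)
solve A·x = −loads:
  F[0-1] = +2285.2890 N (tension)
  F[0-2] = +5221.5290 N (tension)
  F[1-2] = -2281.0286 N (compression)
  F[1-3] = +2010.4491 N (tension)
  F[2-3] = +3032.3610 N (tension)
  F[2-4] = +540.0889 N (tension)
  F[3-4] = -2911.7373 N (compression)
  F[3-5] = +4588.3018 N (tension)
  F[4-5] = -1929.0382 N (compression)
  Rx@0 = -6281.7200 N
  Ry@0 = -2024.4854 N
  Ry@4 = +4298.9754 N

540.089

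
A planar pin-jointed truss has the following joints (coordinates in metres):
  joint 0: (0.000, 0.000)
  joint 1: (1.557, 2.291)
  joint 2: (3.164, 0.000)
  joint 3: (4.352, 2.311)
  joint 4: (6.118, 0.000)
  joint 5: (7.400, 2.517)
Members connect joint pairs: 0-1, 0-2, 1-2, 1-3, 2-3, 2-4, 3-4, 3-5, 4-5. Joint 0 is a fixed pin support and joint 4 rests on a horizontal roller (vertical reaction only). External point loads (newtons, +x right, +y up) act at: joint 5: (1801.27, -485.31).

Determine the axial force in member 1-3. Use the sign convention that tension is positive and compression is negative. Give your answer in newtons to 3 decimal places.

1158.107

N=6 nodes, M=9 members, R=3 reactions → 2N=12, M+R=12
member 0 (0-1): L=2.7700, (cx,cy)=(0.5621,0.8271)
member 1 (0-2): L=3.1640, (cx,cy)=(1.0000,0.0000)
member 2 (1-2): L=2.7984, (cx,cy)=(0.5743,-0.8187)
member 3 (1-3): L=2.7951, (cx,cy)=(1.0000,0.0072)
member 4 (2-3): L=2.5985, (cx,cy)=(0.4572,0.8894)
member 5 (2-4): L=2.9540, (cx,cy)=(1.0000,0.0000)
member 6 (3-4): L=2.9085, (cx,cy)=(0.6072,-0.7946)
member 7 (3-5): L=3.0550, (cx,cy)=(0.9977,0.0674)
member 8 (4-5): L=2.8247, (cx,cy)=(0.4539,0.8911)
solve A·x = −loads:
  F[0-1] = +1018.9572 N (tension)
  F[0-2] = +1228.5215 N (tension)
  F[1-2] = -1019.2858 N (compression)
  F[1-3] = +1158.1066 N (tension)
  F[2-3] = +938.2687 N (tension)
  F[2-4] = +214.2246 N (tension)
  F[3-4] = -880.1973 N (compression)
  F[3-5] = +2126.3251 N (tension)
  F[4-5] = -705.5427 N (compression)
  Rx@0 = -1801.2700 N
  Ry@0 = -842.7532 N
  Ry@4 = +1328.0632 N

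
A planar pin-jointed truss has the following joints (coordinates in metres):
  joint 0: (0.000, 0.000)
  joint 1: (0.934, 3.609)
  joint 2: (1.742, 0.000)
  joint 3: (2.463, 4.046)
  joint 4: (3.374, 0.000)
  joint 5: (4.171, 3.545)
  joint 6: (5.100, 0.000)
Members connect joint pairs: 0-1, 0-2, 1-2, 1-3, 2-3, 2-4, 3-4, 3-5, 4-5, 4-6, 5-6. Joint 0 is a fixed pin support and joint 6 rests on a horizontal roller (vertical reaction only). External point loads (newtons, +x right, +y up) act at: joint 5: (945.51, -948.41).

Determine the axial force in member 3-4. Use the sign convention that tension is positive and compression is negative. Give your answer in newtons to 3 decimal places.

N=7 nodes, M=11 members, R=3 reactions → 2N=14, M+R=14
member 0 (0-1): L=3.7279, (cx,cy)=(0.2505,0.9681)
member 1 (0-2): L=1.7420, (cx,cy)=(1.0000,0.0000)
member 2 (1-2): L=3.6983, (cx,cy)=(0.2185,-0.9758)
member 3 (1-3): L=1.5902, (cx,cy)=(0.9615,0.2748)
member 4 (2-3): L=4.1097, (cx,cy)=(0.1754,0.9845)
member 5 (2-4): L=1.6320, (cx,cy)=(1.0000,0.0000)
member 6 (3-4): L=4.1473, (cx,cy)=(0.2197,-0.9756)
member 7 (3-5): L=1.7800, (cx,cy)=(0.9596,-0.2815)
member 8 (4-5): L=3.6335, (cx,cy)=(0.2193,0.9756)
member 9 (4-6): L=1.7260, (cx,cy)=(1.0000,0.0000)
member 10 (5-6): L=3.6647, (cx,cy)=(0.2535,-0.9673)
solve A·x = −loads:
  F[0-1] = +500.4236 N (tension)
  F[0-2] = +820.1323 N (tension)
  F[1-2] = -432.0866 N (compression)
  F[1-3] = +228.5786 N (tension)
  F[2-3] = +428.2909 N (tension)
  F[2-4] = +650.5936 N (tension)
  F[3-4] = -626.6510 N (compression)
  F[3-5] = +450.7925 N (tension)
  F[4-5] = +626.6058 N (tension)
  F[4-6] = +375.4975 N (tension)
  F[5-6] = -1481.2571 N (compression)
  Rx@0 = -945.5100 N
  Ry@0 = -484.4628 N
  Ry@6 = +1432.8728 N

-626.651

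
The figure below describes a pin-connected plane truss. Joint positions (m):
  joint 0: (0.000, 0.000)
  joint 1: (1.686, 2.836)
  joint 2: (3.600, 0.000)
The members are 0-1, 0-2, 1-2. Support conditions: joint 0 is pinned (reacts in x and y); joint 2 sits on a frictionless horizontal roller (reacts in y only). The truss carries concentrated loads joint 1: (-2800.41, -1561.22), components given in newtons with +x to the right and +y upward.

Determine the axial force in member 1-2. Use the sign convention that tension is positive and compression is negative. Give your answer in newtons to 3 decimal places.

1779.404

N=3 nodes, M=3 members, R=3 reactions → 2N=6, M+R=6
member 0 (0-1): L=3.2993, (cx,cy)=(0.5110,0.8596)
member 1 (0-2): L=3.6000, (cx,cy)=(1.0000,0.0000)
member 2 (1-2): L=3.4214, (cx,cy)=(0.5594,-0.8289)
solve A·x = −loads:
  F[0-1] = -3532.1647 N (compression)
  F[0-2] = -995.4213 N (compression)
  F[1-2] = +1779.4045 N (tension)
  Rx@0 = +2800.4100 N
  Ry@0 = +3036.1494 N
  Ry@2 = -1474.9294 N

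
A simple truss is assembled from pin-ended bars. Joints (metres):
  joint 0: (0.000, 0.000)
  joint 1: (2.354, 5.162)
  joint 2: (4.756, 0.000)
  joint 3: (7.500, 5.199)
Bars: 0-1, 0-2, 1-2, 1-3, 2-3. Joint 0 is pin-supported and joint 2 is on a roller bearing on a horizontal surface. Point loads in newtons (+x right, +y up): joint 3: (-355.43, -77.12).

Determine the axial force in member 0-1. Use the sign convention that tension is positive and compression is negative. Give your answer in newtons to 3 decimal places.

-378.127

N=4 nodes, M=5 members, R=3 reactions → 2N=8, M+R=8
member 0 (0-1): L=5.6734, (cx,cy)=(0.4149,0.9099)
member 1 (0-2): L=4.7560, (cx,cy)=(1.0000,0.0000)
member 2 (1-2): L=5.6935, (cx,cy)=(0.4219,-0.9066)
member 3 (1-3): L=5.1461, (cx,cy)=(1.0000,0.0072)
member 4 (2-3): L=5.8787, (cx,cy)=(0.4668,0.8844)
solve A·x = −loads:
  F[0-1] = -378.1267 N (compression)
  F[0-2] = -198.5384 N (compression)
  F[1-2] = +376.9599 N (tension)
  F[1-3] = -315.9336 N (compression)
  F[2-3] = -84.6340 N (compression)
  Rx@0 = +355.4300 N
  Ry@0 = +344.0419 N
  Ry@2 = -266.9219 N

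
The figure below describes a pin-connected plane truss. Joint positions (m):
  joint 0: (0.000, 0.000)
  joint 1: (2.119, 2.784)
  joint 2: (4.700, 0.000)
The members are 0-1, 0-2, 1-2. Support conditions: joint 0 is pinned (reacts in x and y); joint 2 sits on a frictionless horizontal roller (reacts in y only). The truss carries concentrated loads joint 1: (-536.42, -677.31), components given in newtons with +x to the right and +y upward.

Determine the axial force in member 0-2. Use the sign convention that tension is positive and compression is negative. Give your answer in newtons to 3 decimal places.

N=3 nodes, M=3 members, R=3 reactions → 2N=6, M+R=6
member 0 (0-1): L=3.4987, (cx,cy)=(0.6057,0.7957)
member 1 (0-2): L=4.7000, (cx,cy)=(1.0000,0.0000)
member 2 (1-2): L=3.7963, (cx,cy)=(0.6799,-0.7333)
solve A·x = −loads:
  F[0-1] = -866.7387 N (compression)
  F[0-2] = -11.4748 N (compression)
  F[1-2] = +16.8781 N (tension)
  Rx@0 = +536.4200 N
  Ry@0 = +689.6873 N
  Ry@2 = -12.3773 N

-11.475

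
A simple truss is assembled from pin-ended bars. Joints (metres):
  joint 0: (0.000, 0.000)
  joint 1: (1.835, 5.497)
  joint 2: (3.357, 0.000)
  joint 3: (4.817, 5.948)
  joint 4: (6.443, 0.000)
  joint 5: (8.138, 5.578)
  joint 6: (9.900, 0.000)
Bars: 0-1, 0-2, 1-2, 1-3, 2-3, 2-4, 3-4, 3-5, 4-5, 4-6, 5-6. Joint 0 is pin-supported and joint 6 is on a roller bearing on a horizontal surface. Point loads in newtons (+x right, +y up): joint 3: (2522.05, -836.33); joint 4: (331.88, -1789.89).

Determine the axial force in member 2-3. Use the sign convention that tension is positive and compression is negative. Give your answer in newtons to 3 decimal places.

N=7 nodes, M=11 members, R=3 reactions → 2N=14, M+R=14
member 0 (0-1): L=5.7952, (cx,cy)=(0.3166,0.9485)
member 1 (0-2): L=3.3570, (cx,cy)=(1.0000,0.0000)
member 2 (1-2): L=5.7038, (cx,cy)=(0.2668,-0.9637)
member 3 (1-3): L=3.0159, (cx,cy)=(0.9888,0.1495)
member 4 (2-3): L=6.1246, (cx,cy)=(0.2384,0.9712)
member 5 (2-4): L=3.0860, (cx,cy)=(1.0000,0.0000)
member 6 (3-4): L=6.1662, (cx,cy)=(0.2637,-0.9646)
member 7 (3-5): L=3.3415, (cx,cy)=(0.9939,-0.1107)
member 8 (4-5): L=5.8298, (cx,cy)=(0.2907,0.9568)
member 9 (4-6): L=3.4570, (cx,cy)=(1.0000,0.0000)
member 10 (5-6): L=5.8497, (cx,cy)=(0.3012,-0.9536)
solve A·x = −loads:
  F[0-1] = +485.8518 N (tension)
  F[0-2] = +2700.0890 N (tension)
  F[1-2] = -435.7994 N (compression)
  F[1-3] = +273.2013 N (tension)
  F[2-3] = +432.4654 N (tension)
  F[2-4] = +2480.7078 N (tension)
  F[3-4] = -1131.0364 N (compression)
  F[3-5] = -1862.0305 N (compression)
  F[4-5] = +3010.9673 N (tension)
  F[4-6] = +975.1562 N (tension)
  F[5-6] = -3237.4288 N (compression)
  Rx@0 = -2853.9300 N
  Ry@0 = -460.8524 N
  Ry@6 = +3087.0724 N

432.465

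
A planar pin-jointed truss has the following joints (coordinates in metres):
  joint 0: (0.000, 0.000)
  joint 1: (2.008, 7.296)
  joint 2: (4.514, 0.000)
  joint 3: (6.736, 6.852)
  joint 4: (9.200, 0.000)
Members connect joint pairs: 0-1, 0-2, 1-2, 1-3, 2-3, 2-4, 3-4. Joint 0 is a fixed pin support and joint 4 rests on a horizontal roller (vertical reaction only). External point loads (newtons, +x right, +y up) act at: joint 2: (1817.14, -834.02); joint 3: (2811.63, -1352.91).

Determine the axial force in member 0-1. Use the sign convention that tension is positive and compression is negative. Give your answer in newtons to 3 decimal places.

N=5 nodes, M=7 members, R=3 reactions → 2N=10, M+R=10
member 0 (0-1): L=7.5673, (cx,cy)=(0.2654,0.9642)
member 1 (0-2): L=4.5140, (cx,cy)=(1.0000,0.0000)
member 2 (1-2): L=7.7144, (cx,cy)=(0.3248,-0.9458)
member 3 (1-3): L=4.7488, (cx,cy)=(0.9956,-0.0935)
member 4 (2-3): L=7.2033, (cx,cy)=(0.3085,0.9512)
member 5 (2-4): L=4.6860, (cx,cy)=(1.0000,0.0000)
member 6 (3-4): L=7.2816, (cx,cy)=(0.3384,-0.9410)
solve A·x = −loads:
  F[0-1] = +1355.4950 N (tension)
  F[0-2] = +4269.0853 N (tension)
  F[1-2] = -1464.8072 N (compression)
  F[1-3] = +839.2003 N (tension)
  F[2-3] = +2333.1647 N (tension)
  F[2-4] = +1256.3927 N (tension)
  F[3-4] = -3712.8677 N (compression)
  Rx@0 = -4628.7700 N
  Ry@0 = -1306.9023 N
  Ry@4 = +3493.8323 N

1355.495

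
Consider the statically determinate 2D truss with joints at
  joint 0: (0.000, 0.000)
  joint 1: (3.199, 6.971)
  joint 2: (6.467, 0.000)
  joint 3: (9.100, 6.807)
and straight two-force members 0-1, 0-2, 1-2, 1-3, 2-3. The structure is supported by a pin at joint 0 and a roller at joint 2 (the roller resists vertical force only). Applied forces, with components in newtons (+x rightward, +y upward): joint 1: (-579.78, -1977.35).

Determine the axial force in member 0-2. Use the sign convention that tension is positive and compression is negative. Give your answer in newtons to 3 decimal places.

N=4 nodes, M=5 members, R=3 reactions → 2N=8, M+R=8
member 0 (0-1): L=7.6700, (cx,cy)=(0.4171,0.9089)
member 1 (0-2): L=6.4670, (cx,cy)=(1.0000,0.0000)
member 2 (1-2): L=7.6990, (cx,cy)=(0.4245,-0.9054)
member 3 (1-3): L=5.9033, (cx,cy)=(0.9996,-0.0278)
member 4 (2-3): L=7.2985, (cx,cy)=(0.3608,0.9327)
solve A·x = −loads:
  F[0-1] = -1787.0429 N (compression)
  F[0-2] = +165.5619 N (tension)
  F[1-2] = -390.0434 N (compression)
  F[1-3] = -0.0000 N (compression)
  F[2-3] = +0.0000 N (tension)
  Rx@0 = +579.7800 N
  Ry@0 = +1624.1884 N
  Ry@2 = +353.1616 N

165.562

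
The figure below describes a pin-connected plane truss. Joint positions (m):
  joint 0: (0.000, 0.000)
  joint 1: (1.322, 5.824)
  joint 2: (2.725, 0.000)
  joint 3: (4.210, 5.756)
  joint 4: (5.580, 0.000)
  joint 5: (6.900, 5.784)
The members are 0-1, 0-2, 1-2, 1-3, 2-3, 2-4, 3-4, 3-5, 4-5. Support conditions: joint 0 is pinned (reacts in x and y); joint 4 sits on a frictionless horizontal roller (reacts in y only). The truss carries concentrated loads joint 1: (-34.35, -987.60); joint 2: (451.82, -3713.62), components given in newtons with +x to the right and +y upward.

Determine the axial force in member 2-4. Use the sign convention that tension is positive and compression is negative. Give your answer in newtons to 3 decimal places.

N=6 nodes, M=9 members, R=3 reactions → 2N=12, M+R=12
member 0 (0-1): L=5.9722, (cx,cy)=(0.2214,0.9752)
member 1 (0-2): L=2.7250, (cx,cy)=(1.0000,0.0000)
member 2 (1-2): L=5.9906, (cx,cy)=(0.2342,-0.9722)
member 3 (1-3): L=2.8888, (cx,cy)=(0.9997,-0.0235)
member 4 (2-3): L=5.9445, (cx,cy)=(0.2498,0.9683)
member 5 (2-4): L=2.8550, (cx,cy)=(1.0000,0.0000)
member 6 (3-4): L=5.9168, (cx,cy)=(0.2315,-0.9728)
member 7 (3-5): L=2.6901, (cx,cy)=(0.9999,0.0104)
member 8 (4-5): L=5.9327, (cx,cy)=(0.2225,0.9749)
solve A·x = −loads:
  F[0-1] = -2757.9607 N (compression)
  F[0-2] = +1027.9737 N (tension)
  F[1-2] = +1774.6491 N (tension)
  F[1-3] = -992.0513 N (compression)
  F[2-3] = +2053.4320 N (tension)
  F[2-4] = +478.8047 N (tension)
  F[3-4] = -2067.8746 N (compression)
  F[3-5] = -0.0000 N (compression)
  F[4-5] = +0.0000 N (tension)
  Rx@0 = -417.4700 N
  Ry@0 = +2689.5413 N
  Ry@4 = +2011.6787 N

478.805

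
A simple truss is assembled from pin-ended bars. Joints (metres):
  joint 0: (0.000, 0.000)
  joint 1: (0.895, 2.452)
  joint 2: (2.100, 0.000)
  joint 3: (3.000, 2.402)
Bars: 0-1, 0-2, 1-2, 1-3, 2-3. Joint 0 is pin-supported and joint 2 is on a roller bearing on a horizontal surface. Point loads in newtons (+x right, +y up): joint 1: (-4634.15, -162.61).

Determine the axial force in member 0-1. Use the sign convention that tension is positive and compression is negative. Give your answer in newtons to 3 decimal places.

N=4 nodes, M=5 members, R=3 reactions → 2N=8, M+R=8
member 0 (0-1): L=2.6102, (cx,cy)=(0.3429,0.9394)
member 1 (0-2): L=2.1000, (cx,cy)=(1.0000,0.0000)
member 2 (1-2): L=2.7321, (cx,cy)=(0.4411,-0.8975)
member 3 (1-3): L=2.1056, (cx,cy)=(0.9997,-0.0237)
member 4 (2-3): L=2.5651, (cx,cy)=(0.3509,0.9364)
solve A·x = −loads:
  F[0-1] = -5859.4345 N (compression)
  F[0-2] = -2625.0615 N (compression)
  F[1-2] = +5951.7931 N (tension)
  F[1-3] = +0.0000 N (tension)
  F[2-3] = -0.0000 N (compression)
  Rx@0 = +4634.1500 N
  Ry@0 = +5504.2290 N
  Ry@2 = -5341.6190 N

-5859.435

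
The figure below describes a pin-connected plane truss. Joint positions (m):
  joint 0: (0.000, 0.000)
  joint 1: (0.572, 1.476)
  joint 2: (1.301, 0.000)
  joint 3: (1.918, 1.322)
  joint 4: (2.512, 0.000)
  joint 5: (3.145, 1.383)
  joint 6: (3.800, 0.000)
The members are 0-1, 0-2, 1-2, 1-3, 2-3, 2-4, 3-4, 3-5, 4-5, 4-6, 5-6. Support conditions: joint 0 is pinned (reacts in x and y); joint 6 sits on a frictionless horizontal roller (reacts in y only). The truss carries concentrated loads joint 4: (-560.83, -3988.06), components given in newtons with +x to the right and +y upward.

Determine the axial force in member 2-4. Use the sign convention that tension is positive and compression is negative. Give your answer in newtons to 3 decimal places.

N=7 nodes, M=11 members, R=3 reactions → 2N=14, M+R=14
member 0 (0-1): L=1.5830, (cx,cy)=(0.3613,0.9324)
member 1 (0-2): L=1.3010, (cx,cy)=(1.0000,0.0000)
member 2 (1-2): L=1.6462, (cx,cy)=(0.4428,-0.8966)
member 3 (1-3): L=1.3548, (cx,cy)=(0.9935,-0.1137)
member 4 (2-3): L=1.4589, (cx,cy)=(0.4229,0.9062)
member 5 (2-4): L=1.2110, (cx,cy)=(1.0000,0.0000)
member 6 (3-4): L=1.4493, (cx,cy)=(0.4098,-0.9122)
member 7 (3-5): L=1.2285, (cx,cy)=(0.9988,0.0497)
member 8 (4-5): L=1.5210, (cx,cy)=(0.4162,0.9093)
member 9 (4-6): L=1.2880, (cx,cy)=(1.0000,0.0000)
member 10 (5-6): L=1.5303, (cx,cy)=(0.4280,-0.9038)
solve A·x = −loads:
  F[0-1] = -1449.6973 N (compression)
  F[0-2] = -36.9840 N (compression)
  F[1-2] = +1668.7730 N (tension)
  F[1-3] = -1271.0750 N (compression)
  F[2-3] = -1651.1633 N (compression)
  F[2-4] = +1400.3213 N (tension)
  F[3-4] = +1344.9919 N (tension)
  F[3-5] = -2515.4967 N (compression)
  F[4-5] = +3036.7023 N (tension)
  F[4-6] = +1248.5813 N (tension)
  F[5-6] = -2917.0406 N (compression)
  Rx@0 = +560.8300 N
  Ry@0 = +1351.7424 N
  Ry@6 = +2636.3176 N

1400.321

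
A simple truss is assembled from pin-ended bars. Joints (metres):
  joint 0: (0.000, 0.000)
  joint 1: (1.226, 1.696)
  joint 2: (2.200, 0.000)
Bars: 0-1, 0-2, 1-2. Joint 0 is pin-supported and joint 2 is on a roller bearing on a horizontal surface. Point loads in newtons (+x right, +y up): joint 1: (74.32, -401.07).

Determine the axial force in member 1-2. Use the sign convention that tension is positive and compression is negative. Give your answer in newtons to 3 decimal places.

N=3 nodes, M=3 members, R=3 reactions → 2N=6, M+R=6
member 0 (0-1): L=2.0927, (cx,cy)=(0.5858,0.8104)
member 1 (0-2): L=2.2000, (cx,cy)=(1.0000,0.0000)
member 2 (1-2): L=1.9558, (cx,cy)=(0.4980,-0.8672)
solve A·x = −loads:
  F[0-1] = -148.4040 N (compression)
  F[0-2] = +161.2609 N (tension)
  F[1-2] = -323.8107 N (compression)
  Rx@0 = -74.3200 N
  Ry@0 = +120.2707 N
  Ry@2 = +280.7993 N

-323.811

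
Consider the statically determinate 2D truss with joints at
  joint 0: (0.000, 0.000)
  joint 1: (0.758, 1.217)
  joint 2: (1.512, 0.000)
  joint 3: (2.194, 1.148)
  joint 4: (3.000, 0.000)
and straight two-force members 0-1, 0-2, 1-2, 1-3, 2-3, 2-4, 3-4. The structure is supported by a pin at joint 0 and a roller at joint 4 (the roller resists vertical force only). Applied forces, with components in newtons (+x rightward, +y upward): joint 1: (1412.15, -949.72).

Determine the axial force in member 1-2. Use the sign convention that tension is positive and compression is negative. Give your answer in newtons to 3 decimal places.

N=5 nodes, M=7 members, R=3 reactions → 2N=10, M+R=10
member 0 (0-1): L=1.4338, (cx,cy)=(0.5287,0.8488)
member 1 (0-2): L=1.5120, (cx,cy)=(1.0000,0.0000)
member 2 (1-2): L=1.4316, (cx,cy)=(0.5267,-0.8501)
member 3 (1-3): L=1.4377, (cx,cy)=(0.9988,-0.0480)
member 4 (2-3): L=1.3353, (cx,cy)=(0.5107,0.8597)
member 5 (2-4): L=1.4880, (cx,cy)=(1.0000,0.0000)
member 6 (3-4): L=1.4027, (cx,cy)=(0.5746,-0.8184)
solve A·x = −loads:
  F[0-1] = -161.2771 N (compression)
  F[0-2] = +1497.4142 N (tension)
  F[1-2] = -898.2846 N (compression)
  F[1-3] = -1025.4990 N (compression)
  F[2-3] = +888.1915 N (tension)
  F[2-4] = +570.6766 N (tension)
  F[3-4] = -993.1545 N (compression)
  Rx@0 = -1412.1500 N
  Ry@0 = +136.8952 N
  Ry@4 = +812.8248 N

-898.285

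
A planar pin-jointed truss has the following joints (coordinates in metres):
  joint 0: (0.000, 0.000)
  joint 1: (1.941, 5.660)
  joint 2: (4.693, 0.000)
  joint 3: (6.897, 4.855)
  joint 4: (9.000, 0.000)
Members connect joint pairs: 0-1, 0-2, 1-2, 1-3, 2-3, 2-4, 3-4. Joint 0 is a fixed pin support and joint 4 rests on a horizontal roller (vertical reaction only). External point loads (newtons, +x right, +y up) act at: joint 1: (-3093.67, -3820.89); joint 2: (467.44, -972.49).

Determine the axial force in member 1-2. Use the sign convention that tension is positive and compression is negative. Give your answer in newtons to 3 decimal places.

N=5 nodes, M=7 members, R=3 reactions → 2N=10, M+R=10
member 0 (0-1): L=5.9836, (cx,cy)=(0.3244,0.9459)
member 1 (0-2): L=4.6930, (cx,cy)=(1.0000,0.0000)
member 2 (1-2): L=6.2936, (cx,cy)=(0.4373,-0.8993)
member 3 (1-3): L=5.0210, (cx,cy)=(0.9871,-0.1603)
member 4 (2-3): L=5.3319, (cx,cy)=(0.4134,0.9106)
member 5 (2-4): L=4.3070, (cx,cy)=(1.0000,0.0000)
member 6 (3-4): L=5.2909, (cx,cy)=(0.3975,-0.9176)
solve A·x = −loads:
  F[0-1] = -5716.9675 N (compression)
  F[0-2] = -771.7120 N (compression)
  F[1-2] = +1672.8785 N (tension)
  F[1-3] = +514.3035 N (tension)
  F[2-3] = -584.2295 N (compression)
  F[2-4] = -266.1504 N (compression)
  F[3-4] = +669.6031 N (tension)
  Rx@0 = +2626.2300 N
  Ry@0 = +5407.8166 N
  Ry@4 = -614.4366 N

1672.878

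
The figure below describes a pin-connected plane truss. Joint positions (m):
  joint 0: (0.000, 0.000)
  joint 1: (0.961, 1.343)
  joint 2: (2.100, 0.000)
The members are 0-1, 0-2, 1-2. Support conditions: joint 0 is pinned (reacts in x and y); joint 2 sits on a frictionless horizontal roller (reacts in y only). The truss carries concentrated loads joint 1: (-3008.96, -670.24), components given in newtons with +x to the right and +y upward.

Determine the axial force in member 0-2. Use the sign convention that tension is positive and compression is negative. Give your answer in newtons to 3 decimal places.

N=3 nodes, M=3 members, R=3 reactions → 2N=6, M+R=6
member 0 (0-1): L=1.6514, (cx,cy)=(0.5819,0.8132)
member 1 (0-2): L=2.1000, (cx,cy)=(1.0000,0.0000)
member 2 (1-2): L=1.7610, (cx,cy)=(0.6468,-0.7627)
solve A·x = −loads:
  F[0-1] = -2813.2172 N (compression)
  F[0-2] = -1371.8776 N (compression)
  F[1-2] = +2120.9987 N (tension)
  Rx@0 = +3008.9600 N
  Ry@0 = +2287.8270 N
  Ry@2 = -1617.5870 N

-1371.878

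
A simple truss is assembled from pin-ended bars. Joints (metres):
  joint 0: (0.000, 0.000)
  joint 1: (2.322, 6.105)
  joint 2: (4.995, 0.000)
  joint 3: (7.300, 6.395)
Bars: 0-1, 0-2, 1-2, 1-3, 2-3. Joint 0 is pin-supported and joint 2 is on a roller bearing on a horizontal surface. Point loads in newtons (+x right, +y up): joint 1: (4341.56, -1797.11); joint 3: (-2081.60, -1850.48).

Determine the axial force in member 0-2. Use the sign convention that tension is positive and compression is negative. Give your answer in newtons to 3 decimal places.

1296.340

N=4 nodes, M=5 members, R=3 reactions → 2N=8, M+R=8
member 0 (0-1): L=6.5317, (cx,cy)=(0.3555,0.9347)
member 1 (0-2): L=4.9950, (cx,cy)=(1.0000,0.0000)
member 2 (1-2): L=6.6645, (cx,cy)=(0.4011,-0.9160)
member 3 (1-3): L=4.9864, (cx,cy)=(0.9983,0.0582)
member 4 (2-3): L=6.7977, (cx,cy)=(0.3391,0.9408)
solve A·x = −loads:
  F[0-1] = +2710.6142 N (tension)
  F[0-2] = +1296.3402 N (tension)
  F[1-2] = -4819.4604 N (compression)
  F[1-3] = -1447.4078 N (compression)
  F[2-3] = -1877.5346 N (compression)
  Rx@0 = -2259.9600 N
  Ry@0 = -2533.5482 N
  Ry@2 = +6181.1382 N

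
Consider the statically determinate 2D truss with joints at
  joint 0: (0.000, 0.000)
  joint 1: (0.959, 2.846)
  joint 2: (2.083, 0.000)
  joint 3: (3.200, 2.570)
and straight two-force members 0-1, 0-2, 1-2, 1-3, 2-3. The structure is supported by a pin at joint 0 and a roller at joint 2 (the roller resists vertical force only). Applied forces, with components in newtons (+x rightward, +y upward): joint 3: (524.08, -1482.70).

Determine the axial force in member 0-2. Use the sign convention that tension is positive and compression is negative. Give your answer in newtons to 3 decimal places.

38.279

N=4 nodes, M=5 members, R=3 reactions → 2N=8, M+R=8
member 0 (0-1): L=3.0032, (cx,cy)=(0.3193,0.9476)
member 1 (0-2): L=2.0830, (cx,cy)=(1.0000,0.0000)
member 2 (1-2): L=3.0599, (cx,cy)=(0.3673,-0.9301)
member 3 (1-3): L=2.2579, (cx,cy)=(0.9925,-0.1222)
member 4 (2-3): L=2.8022, (cx,cy)=(0.3986,0.9171)
solve A·x = −loads:
  F[0-1] = +1521.3489 N (tension)
  F[0-2] = +38.2787 N (tension)
  F[1-2] = -1696.9321 N (compression)
  F[1-3] = +1117.5159 N (tension)
  F[2-3] = -1467.7447 N (compression)
  Rx@0 = -524.0800 N
  Ry@0 = -1441.7002 N
  Ry@2 = +2924.4002 N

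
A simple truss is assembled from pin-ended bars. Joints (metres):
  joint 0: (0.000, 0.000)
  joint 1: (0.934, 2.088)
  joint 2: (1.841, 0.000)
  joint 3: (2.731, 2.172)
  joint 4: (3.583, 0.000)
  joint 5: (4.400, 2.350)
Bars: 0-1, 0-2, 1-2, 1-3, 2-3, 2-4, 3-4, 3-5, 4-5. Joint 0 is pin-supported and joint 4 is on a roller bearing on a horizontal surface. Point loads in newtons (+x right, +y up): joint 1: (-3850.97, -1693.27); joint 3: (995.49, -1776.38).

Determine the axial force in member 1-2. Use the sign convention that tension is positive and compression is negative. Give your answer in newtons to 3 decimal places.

N=6 nodes, M=9 members, R=3 reactions → 2N=12, M+R=12
member 0 (0-1): L=2.2874, (cx,cy)=(0.4083,0.9128)
member 1 (0-2): L=1.8410, (cx,cy)=(1.0000,0.0000)
member 2 (1-2): L=2.2765, (cx,cy)=(0.3984,-0.9172)
member 3 (1-3): L=1.7990, (cx,cy)=(0.9989,0.0467)
member 4 (2-3): L=2.3473, (cx,cy)=(0.3792,0.9253)
member 5 (2-4): L=1.7420, (cx,cy)=(1.0000,0.0000)
member 6 (3-4): L=2.3331, (cx,cy)=(0.3652,-0.9309)
member 7 (3-5): L=1.6785, (cx,cy)=(0.9944,0.1060)
member 8 (4-5): L=2.4880, (cx,cy)=(0.3284,0.9445)
solve A·x = −loads:
  F[0-1] = -3631.5187 N (compression)
  F[0-2] = -1372.6303 N (compression)
  F[1-2] = +1851.2034 N (tension)
  F[1-3] = +1632.3426 N (tension)
  F[2-3] = -1834.9447 N (compression)
  F[2-4] = +60.6721 N (tension)
  F[3-4] = -166.1454 N (compression)
  F[3-5] = +0.0000 N (tension)
  F[4-5] = -0.0000 N (compression)
  Rx@0 = +2855.4800 N
  Ry@0 = +3314.9788 N
  Ry@4 = +154.6712 N

1851.203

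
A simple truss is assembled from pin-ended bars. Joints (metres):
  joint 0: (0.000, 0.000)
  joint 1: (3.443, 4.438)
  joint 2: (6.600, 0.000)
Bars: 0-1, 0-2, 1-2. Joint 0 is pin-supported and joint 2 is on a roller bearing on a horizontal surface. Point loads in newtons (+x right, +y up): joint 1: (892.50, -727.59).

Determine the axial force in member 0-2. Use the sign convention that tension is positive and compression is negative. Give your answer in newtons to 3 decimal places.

696.915

N=3 nodes, M=3 members, R=3 reactions → 2N=6, M+R=6
member 0 (0-1): L=5.6169, (cx,cy)=(0.6130,0.7901)
member 1 (0-2): L=6.6000, (cx,cy)=(1.0000,0.0000)
member 2 (1-2): L=5.4463, (cx,cy)=(0.5797,-0.8149)
solve A·x = −loads:
  F[0-1] = +319.0802 N (tension)
  F[0-2] = +696.9146 N (tension)
  F[1-2] = -1202.2888 N (compression)
  Rx@0 = -892.5000 N
  Ry@0 = -252.1081 N
  Ry@2 = +979.6981 N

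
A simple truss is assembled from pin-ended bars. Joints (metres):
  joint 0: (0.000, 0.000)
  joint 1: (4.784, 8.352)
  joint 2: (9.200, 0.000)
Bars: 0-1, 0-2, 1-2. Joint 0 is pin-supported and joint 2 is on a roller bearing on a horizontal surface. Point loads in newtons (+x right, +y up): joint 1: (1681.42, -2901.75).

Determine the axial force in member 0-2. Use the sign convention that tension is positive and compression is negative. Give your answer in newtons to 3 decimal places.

N=3 nodes, M=3 members, R=3 reactions → 2N=6, M+R=6
member 0 (0-1): L=9.6251, (cx,cy)=(0.4970,0.8677)
member 1 (0-2): L=9.2000, (cx,cy)=(1.0000,0.0000)
member 2 (1-2): L=9.4476, (cx,cy)=(0.4674,-0.8840)
solve A·x = −loads:
  F[0-1] = +153.9612 N (tension)
  F[0-2] = +1604.8961 N (tension)
  F[1-2] = -3433.5146 N (compression)
  Rx@0 = -1681.4200 N
  Ry@0 = -133.5969 N
  Ry@2 = +3035.3469 N

1604.896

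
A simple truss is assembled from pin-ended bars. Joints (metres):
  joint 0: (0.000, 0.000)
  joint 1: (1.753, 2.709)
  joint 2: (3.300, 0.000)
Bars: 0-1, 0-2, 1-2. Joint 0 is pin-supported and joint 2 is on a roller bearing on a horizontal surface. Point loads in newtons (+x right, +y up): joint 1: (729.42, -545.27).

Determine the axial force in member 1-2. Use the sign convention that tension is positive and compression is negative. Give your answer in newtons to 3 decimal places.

-1023.101

N=3 nodes, M=3 members, R=3 reactions → 2N=6, M+R=6
member 0 (0-1): L=3.2267, (cx,cy)=(0.5433,0.8396)
member 1 (0-2): L=3.3000, (cx,cy)=(1.0000,0.0000)
member 2 (1-2): L=3.1196, (cx,cy)=(0.4959,-0.8684)
solve A·x = −loads:
  F[0-1] = +408.7548 N (tension)
  F[0-2] = +507.3529 N (tension)
  F[1-2] = -1023.1009 N (compression)
  Rx@0 = -729.4200 N
  Ry@0 = -343.1715 N
  Ry@2 = +888.4415 N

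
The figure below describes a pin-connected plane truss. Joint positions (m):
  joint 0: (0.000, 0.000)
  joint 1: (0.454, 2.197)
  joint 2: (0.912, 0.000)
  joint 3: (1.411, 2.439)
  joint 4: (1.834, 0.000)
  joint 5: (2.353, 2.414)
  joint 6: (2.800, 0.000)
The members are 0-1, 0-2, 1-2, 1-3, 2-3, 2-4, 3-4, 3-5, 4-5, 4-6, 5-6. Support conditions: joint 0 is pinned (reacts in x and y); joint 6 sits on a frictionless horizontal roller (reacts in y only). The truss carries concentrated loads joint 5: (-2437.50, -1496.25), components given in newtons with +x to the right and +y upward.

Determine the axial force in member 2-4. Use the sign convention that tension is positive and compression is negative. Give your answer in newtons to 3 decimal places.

-1083.577

N=7 nodes, M=11 members, R=3 reactions → 2N=14, M+R=14
member 0 (0-1): L=2.2434, (cx,cy)=(0.2024,0.9793)
member 1 (0-2): L=0.9120, (cx,cy)=(1.0000,0.0000)
member 2 (1-2): L=2.2442, (cx,cy)=(0.2041,-0.9790)
member 3 (1-3): L=0.9871, (cx,cy)=(0.9695,0.2452)
member 4 (2-3): L=2.4895, (cx,cy)=(0.2004,0.9797)
member 5 (2-4): L=0.9220, (cx,cy)=(1.0000,0.0000)
member 6 (3-4): L=2.4754, (cx,cy)=(0.1709,-0.9853)
member 7 (3-5): L=0.9423, (cx,cy)=(0.9996,-0.0265)
member 8 (4-5): L=2.4692, (cx,cy)=(0.2102,0.9777)
member 9 (4-6): L=0.9660, (cx,cy)=(1.0000,0.0000)
member 10 (5-6): L=2.4550, (cx,cy)=(0.1821,-0.9833)
solve A·x = −loads:
  F[0-1] = -2389.7854 N (compression)
  F[0-2] = -1953.8797 N (compression)
  F[1-2] = +2152.2694 N (tension)
  F[1-3] = -951.9016 N (compression)
  F[2-3] = -2150.6185 N (compression)
  F[2-4] = -1083.5770 N (compression)
  F[3-4] = +2422.8956 N (tension)
  F[3-5] = -1768.5719 N (compression)
  F[4-5] = -2441.8091 N (compression)
  F[4-6] = -156.2998 N (compression)
  F[5-6] = +858.4379 N (tension)
  Rx@0 = +2437.5000 N
  Ry@0 = +2340.3388 N
  Ry@6 = -844.0888 N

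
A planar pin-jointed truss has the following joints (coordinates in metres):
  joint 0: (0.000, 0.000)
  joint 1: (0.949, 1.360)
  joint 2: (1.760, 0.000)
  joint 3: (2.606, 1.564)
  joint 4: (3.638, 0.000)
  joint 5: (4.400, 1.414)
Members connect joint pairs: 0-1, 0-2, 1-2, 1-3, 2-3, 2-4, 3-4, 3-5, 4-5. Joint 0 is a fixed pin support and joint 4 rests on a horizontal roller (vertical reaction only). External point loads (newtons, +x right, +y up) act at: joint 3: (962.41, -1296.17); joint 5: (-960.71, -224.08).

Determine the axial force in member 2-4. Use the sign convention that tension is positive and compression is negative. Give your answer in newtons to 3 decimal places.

N=6 nodes, M=9 members, R=3 reactions → 2N=12, M+R=12
member 0 (0-1): L=1.6584, (cx,cy)=(0.5722,0.8201)
member 1 (0-2): L=1.7600, (cx,cy)=(1.0000,0.0000)
member 2 (1-2): L=1.5835, (cx,cy)=(0.5122,-0.8589)
member 3 (1-3): L=1.6695, (cx,cy)=(0.9925,0.1222)
member 4 (2-3): L=1.7781, (cx,cy)=(0.4758,0.8796)
member 5 (2-4): L=1.8780, (cx,cy)=(1.0000,0.0000)
member 6 (3-4): L=1.8738, (cx,cy)=(0.5508,-0.8347)
member 7 (3-5): L=1.8003, (cx,cy)=(0.9965,-0.0833)
member 8 (4-5): L=1.6063, (cx,cy)=(0.4744,0.8803)
solve A·x = −loads:
  F[0-1] = -341.9302 N (compression)
  F[0-2] = +197.3688 N (tension)
  F[1-2] = +278.0238 N (tension)
  F[1-3] = -340.6172 N (compression)
  F[2-3] = -271.4859 N (compression)
  F[2-4] = +468.9312 N (tension)
  F[3-4] = -1136.4482 N (compression)
  F[3-5] = -806.5435 N (compression)
  F[4-5] = -330.8856 N (compression)
  Rx@0 = -1.7000 N
  Ry@0 = +280.4104 N
  Ry@4 = +1239.8396 N

468.931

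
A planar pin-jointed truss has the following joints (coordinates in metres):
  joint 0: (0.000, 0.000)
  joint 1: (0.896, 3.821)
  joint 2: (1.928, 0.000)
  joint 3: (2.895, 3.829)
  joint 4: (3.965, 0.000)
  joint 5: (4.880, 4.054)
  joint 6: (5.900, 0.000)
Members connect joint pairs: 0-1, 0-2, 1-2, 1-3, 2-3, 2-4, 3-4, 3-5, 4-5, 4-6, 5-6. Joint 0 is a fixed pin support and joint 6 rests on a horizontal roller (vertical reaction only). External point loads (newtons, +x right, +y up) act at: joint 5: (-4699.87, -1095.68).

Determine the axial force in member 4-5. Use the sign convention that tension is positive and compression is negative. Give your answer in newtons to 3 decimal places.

-3106.041

N=7 nodes, M=11 members, R=3 reactions → 2N=14, M+R=14
member 0 (0-1): L=3.9246, (cx,cy)=(0.2283,0.9736)
member 1 (0-2): L=1.9280, (cx,cy)=(1.0000,0.0000)
member 2 (1-2): L=3.9579, (cx,cy)=(0.2607,-0.9654)
member 3 (1-3): L=1.9990, (cx,cy)=(1.0000,0.0040)
member 4 (2-3): L=3.9492, (cx,cy)=(0.2449,0.9696)
member 5 (2-4): L=2.0370, (cx,cy)=(1.0000,0.0000)
member 6 (3-4): L=3.9757, (cx,cy)=(0.2691,-0.9631)
member 7 (3-5): L=1.9977, (cx,cy)=(0.9936,0.1126)
member 8 (4-5): L=4.1560, (cx,cy)=(0.2202,0.9755)
member 9 (4-6): L=1.9350, (cx,cy)=(1.0000,0.0000)
member 10 (5-6): L=4.1803, (cx,cy)=(0.2440,-0.9698)
solve A·x = −loads:
  F[0-1] = -3511.5281 N (compression)
  F[0-2] = -3898.1854 N (compression)
  F[1-2] = +3534.1476 N (tension)
  F[1-3] = -1723.2046 N (compression)
  F[2-3] = -3519.0178 N (compression)
  F[2-4] = -2115.0176 N (compression)
  F[3-4] = +3145.9035 N (tension)
  F[3-5] = -3453.5006 N (compression)
  F[4-5] = -3106.0409 N (compression)
  F[4-6] = -584.5025 N (compression)
  F[5-6] = +2395.5141 N (tension)
  Rx@0 = +4699.8700 N
  Ry@0 = +3418.7909 N
  Ry@6 = -2323.1109 N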